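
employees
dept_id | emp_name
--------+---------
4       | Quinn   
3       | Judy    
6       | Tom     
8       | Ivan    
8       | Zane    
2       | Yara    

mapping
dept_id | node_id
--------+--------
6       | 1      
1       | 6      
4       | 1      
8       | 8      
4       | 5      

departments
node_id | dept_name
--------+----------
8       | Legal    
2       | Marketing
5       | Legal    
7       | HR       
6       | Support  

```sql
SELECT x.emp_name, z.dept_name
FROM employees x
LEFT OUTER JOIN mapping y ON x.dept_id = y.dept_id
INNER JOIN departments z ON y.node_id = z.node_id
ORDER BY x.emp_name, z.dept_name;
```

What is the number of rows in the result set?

Step 1 — x LEFT JOIN y on dept_id → 7 row(s).
Then INNER JOIN `departments z` on node_id: keep only rows whose y.node_id appears in z.
Result: 3 row(s).

3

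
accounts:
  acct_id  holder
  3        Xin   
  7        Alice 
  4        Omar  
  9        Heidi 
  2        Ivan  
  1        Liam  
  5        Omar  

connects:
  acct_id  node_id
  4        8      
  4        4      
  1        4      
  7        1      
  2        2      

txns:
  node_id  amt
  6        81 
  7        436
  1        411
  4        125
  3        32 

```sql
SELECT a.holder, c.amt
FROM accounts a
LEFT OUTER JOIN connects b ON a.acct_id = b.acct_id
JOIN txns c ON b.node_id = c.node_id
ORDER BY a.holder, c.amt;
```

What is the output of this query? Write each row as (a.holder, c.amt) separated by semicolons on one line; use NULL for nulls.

(Alice, 411); (Liam, 125); (Omar, 125)

Joins associate left-to-right: accounts LEFT JOIN connects on acct_id gives 8 intermediate row(s).
Then INNER JOIN `txns c` on node_id: keep only rows whose b.node_id appears in c.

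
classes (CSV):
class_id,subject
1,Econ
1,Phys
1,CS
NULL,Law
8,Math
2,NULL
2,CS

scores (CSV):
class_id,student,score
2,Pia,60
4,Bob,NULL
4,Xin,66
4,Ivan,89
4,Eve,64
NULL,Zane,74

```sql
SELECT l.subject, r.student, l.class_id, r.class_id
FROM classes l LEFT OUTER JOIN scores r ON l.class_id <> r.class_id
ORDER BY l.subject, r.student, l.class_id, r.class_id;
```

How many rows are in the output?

LEFT JOIN keeps every row from `classes`; unmatched rows get NULL for `scores`'s columns.
Matching on l.class_id <> r.class_id. A NULL in a compared column never satisfies the condition.
- l row (class_id=1): matches 5 r row(s) → 5 output row(s).
- l row (class_id=1): matches 5 r row(s) → 5 output row(s).
- l row (class_id=1): matches 5 r row(s) → 5 output row(s).
- l row (class_id=NULL): no match → kept, r columns NULL.
- l row (class_id=8): matches 5 r row(s) → 5 output row(s).
- l row (class_id=2): matches 4 r row(s) → 4 output row(s).
- l row (class_id=2): matches 4 r row(s) → 4 output row(s).
Total: 28 matched + 1 padded = 29 rows.

29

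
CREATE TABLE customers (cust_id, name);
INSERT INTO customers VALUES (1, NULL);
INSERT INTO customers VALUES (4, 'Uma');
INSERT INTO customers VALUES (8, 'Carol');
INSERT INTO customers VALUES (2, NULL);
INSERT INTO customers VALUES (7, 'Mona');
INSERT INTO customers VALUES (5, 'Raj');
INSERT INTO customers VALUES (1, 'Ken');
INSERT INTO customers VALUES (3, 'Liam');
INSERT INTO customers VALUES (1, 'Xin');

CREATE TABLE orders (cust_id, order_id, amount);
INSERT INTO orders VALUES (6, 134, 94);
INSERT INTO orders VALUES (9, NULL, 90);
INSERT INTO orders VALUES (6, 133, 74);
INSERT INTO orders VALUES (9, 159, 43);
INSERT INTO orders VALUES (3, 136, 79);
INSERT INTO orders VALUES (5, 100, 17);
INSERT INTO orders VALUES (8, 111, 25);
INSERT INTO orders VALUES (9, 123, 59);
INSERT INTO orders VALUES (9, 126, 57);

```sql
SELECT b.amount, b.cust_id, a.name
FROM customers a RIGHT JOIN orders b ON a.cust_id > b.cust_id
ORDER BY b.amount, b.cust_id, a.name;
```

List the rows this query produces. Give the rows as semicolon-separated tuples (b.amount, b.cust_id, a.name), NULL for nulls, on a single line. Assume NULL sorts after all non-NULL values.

(17, 5, Carol); (17, 5, Mona); (25, 8, NULL); (43, 9, NULL); (57, 9, NULL); (59, 9, NULL); (74, 6, Carol); (74, 6, Mona); (79, 3, Carol); (79, 3, Mona); (79, 3, Raj); (79, 3, Uma); (90, 9, NULL); (94, 6, Carol); (94, 6, Mona)

RIGHT JOIN keeps every row from `orders`; unmatched rows get NULL for `customers`'s columns.
Matching on a.cust_id > b.cust_id.
- a (cust_id=1) has no partner in b.
- a (cust_id=4) pairs with 1 row(s) of b.
- a (cust_id=8) pairs with 4 row(s) of b.
- a (cust_id=2) has no partner in b.
- a (cust_id=7) pairs with 4 row(s) of b.
- a (cust_id=5) pairs with 1 row(s) of b.
- a (cust_id=1) has no partner in b.
- a (cust_id=3) has no partner in b.
- a (cust_id=1) has no partner in b.
- plus 5 unmatched b row(s), each kept with NULL a columns.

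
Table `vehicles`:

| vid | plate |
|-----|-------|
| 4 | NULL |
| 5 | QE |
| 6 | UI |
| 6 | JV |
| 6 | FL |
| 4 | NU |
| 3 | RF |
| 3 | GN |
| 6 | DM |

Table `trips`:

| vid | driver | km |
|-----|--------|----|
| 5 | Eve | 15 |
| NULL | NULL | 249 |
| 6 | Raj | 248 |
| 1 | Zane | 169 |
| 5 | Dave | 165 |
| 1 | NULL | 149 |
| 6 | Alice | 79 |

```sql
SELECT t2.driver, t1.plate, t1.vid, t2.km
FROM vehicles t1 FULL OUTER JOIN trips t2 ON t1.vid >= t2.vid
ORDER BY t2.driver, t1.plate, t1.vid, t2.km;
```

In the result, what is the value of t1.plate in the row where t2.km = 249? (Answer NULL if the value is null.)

FULL OUTER JOIN keeps every row from both sides; unmatched rows get NULL for the other side's columns.
Matching on t1.vid >= t2.vid. A NULL in a compared column never satisfies the condition.
Matched pairs: 36; unmatched t1 rows kept: 0; unmatched t2 rows kept: 1.

NULL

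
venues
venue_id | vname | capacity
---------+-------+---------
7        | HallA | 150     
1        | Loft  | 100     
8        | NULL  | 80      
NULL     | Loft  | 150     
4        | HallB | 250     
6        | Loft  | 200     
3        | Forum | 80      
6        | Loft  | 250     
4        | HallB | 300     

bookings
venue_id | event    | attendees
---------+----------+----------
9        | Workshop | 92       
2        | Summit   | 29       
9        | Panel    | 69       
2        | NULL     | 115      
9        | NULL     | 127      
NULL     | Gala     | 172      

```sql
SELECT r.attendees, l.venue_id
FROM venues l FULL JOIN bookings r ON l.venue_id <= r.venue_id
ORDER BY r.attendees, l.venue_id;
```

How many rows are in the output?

FULL OUTER JOIN keeps every row from both sides; unmatched rows get NULL for the other side's columns.
Matching on l.venue_id <= r.venue_id. A NULL in a compared column never satisfies the condition.
- l[0] venue_id=7 → 3 match(es) in r → 3 row(s).
- l[1] venue_id=1 → 5 match(es) in r → 5 row(s).
- l[2] venue_id=8 → 3 match(es) in r → 3 row(s).
- l[3] venue_id=NULL → no match; kept with NULLs on the r side.
- l[4] venue_id=4 → 3 match(es) in r → 3 row(s).
- l[5] venue_id=6 → 3 match(es) in r → 3 row(s).
- l[6] venue_id=3 → 3 match(es) in r → 3 row(s).
- l[7] venue_id=6 → 3 match(es) in r → 3 row(s).
- l[8] venue_id=4 → 3 match(es) in r → 3 row(s).
- plus 1 unmatched r row(s), each kept with NULL l columns.
Total: 26 matched + 2 padded = 28 rows.

28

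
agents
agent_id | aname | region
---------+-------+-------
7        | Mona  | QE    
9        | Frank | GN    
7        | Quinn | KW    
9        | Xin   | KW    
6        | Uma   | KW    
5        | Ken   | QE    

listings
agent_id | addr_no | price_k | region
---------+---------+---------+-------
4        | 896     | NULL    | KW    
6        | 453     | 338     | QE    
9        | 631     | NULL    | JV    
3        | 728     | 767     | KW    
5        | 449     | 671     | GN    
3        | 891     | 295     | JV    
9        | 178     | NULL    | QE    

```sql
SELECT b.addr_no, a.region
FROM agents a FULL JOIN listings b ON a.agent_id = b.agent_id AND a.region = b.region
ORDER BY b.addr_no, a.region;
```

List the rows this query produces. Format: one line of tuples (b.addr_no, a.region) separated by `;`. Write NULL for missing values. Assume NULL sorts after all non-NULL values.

FULL OUTER JOIN keeps every row from both sides; unmatched rows get NULL for the other side's columns.
Matching on a.agent_id = b.agent_id AND a.region = b.region.
- a (agent_id=7, region=QE) has no partner → padded with NULL.
- a (agent_id=9, region=GN) has no partner → padded with NULL.
- a (agent_id=7, region=KW) has no partner → padded with NULL.
- a (agent_id=9, region=KW) has no partner → padded with NULL.
- a (agent_id=6, region=KW) has no partner → padded with NULL.
- a (agent_id=5, region=QE) has no partner → padded with NULL.
- 7 b row(s) had no a match → kept, a columns NULL.

(178, NULL); (449, NULL); (453, NULL); (631, NULL); (728, NULL); (891, NULL); (896, NULL); (NULL, GN); (NULL, KW); (NULL, KW); (NULL, KW); (NULL, QE); (NULL, QE)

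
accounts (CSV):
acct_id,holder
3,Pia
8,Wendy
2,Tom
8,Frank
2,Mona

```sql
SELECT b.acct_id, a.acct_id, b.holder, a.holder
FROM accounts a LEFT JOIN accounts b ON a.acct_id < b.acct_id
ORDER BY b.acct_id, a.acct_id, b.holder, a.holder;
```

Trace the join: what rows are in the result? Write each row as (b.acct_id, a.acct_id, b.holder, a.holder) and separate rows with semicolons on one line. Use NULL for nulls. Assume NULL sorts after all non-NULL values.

(3, 2, Pia, Mona); (3, 2, Pia, Tom); (8, 2, Frank, Mona); (8, 2, Frank, Tom); (8, 2, Wendy, Mona); (8, 2, Wendy, Tom); (8, 3, Frank, Pia); (8, 3, Wendy, Pia); (NULL, 8, NULL, Frank); (NULL, 8, NULL, Wendy)

LEFT JOIN keeps every row from `accounts a`; unmatched rows get NULL for `accounts b`'s columns.
Matching on a.acct_id < b.acct_id.
- a row (acct_id=3): matches 2 b row(s) → 2 output row(s).
- a row (acct_id=8): no match → kept, b columns NULL.
- a row (acct_id=2): matches 3 b row(s) → 3 output row(s).
- a row (acct_id=8): no match → kept, b columns NULL.
- a row (acct_id=2): matches 3 b row(s) → 3 output row(s).
After projecting and ordering:
b.acct_id | a.acct_id | b.holder | a.holder
3 | 2 | Pia | Mona
3 | 2 | Pia | Tom
8 | 2 | Frank | Mona
8 | 2 | Frank | Tom
8 | 2 | Wendy | Mona
8 | 2 | Wendy | Tom
8 | 3 | Frank | Pia
8 | 3 | Wendy | Pia
NULL | 8 | NULL | Frank
NULL | 8 | NULL | Wendy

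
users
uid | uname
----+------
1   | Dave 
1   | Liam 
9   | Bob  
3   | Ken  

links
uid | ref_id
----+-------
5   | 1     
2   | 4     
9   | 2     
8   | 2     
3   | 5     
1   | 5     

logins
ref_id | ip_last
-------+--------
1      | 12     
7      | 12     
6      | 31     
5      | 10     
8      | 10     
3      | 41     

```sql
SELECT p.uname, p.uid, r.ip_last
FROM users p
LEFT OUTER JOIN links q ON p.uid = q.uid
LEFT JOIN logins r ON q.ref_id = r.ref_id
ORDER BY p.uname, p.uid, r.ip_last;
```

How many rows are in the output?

4

Evaluate left to right. First `users p LEFT JOIN links q` on uid: 4 row(s).
Then LEFT JOIN `logins r` on ref_id: each of those 4 rows is kept; rows whose q.ref_id has no match in r get NULL for r's columns.
Result: 4 row(s).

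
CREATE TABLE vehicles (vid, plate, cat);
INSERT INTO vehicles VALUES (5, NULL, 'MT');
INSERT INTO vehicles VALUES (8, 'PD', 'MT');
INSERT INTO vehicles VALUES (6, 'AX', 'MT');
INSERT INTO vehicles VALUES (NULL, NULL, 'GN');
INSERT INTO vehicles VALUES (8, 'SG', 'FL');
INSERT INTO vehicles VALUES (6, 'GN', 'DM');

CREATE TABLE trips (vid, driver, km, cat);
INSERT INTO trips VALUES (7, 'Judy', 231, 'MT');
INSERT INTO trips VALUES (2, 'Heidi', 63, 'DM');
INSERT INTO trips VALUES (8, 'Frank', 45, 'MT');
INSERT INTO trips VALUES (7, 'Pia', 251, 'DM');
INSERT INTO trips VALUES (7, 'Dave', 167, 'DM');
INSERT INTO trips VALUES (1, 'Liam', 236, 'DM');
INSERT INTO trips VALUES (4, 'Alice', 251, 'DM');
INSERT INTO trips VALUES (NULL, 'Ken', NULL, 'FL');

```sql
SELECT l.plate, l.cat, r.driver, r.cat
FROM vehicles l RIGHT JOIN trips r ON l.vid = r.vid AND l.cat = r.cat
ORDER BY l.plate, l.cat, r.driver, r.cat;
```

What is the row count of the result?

8

RIGHT JOIN keeps every row from `trips`; unmatched rows get NULL for `vehicles`'s columns.
Matching on l.vid = r.vid AND l.cat = r.cat. A NULL in a compared column never satisfies the condition.
- vid=5, cat=MT: no matching r row.
- vid=8, cat=MT: 1 matching r row(s), so 1 row(s) emitted.
- vid=6, cat=MT: no matching r row.
- vid=NULL, cat=GN: no matching r row.
- vid=8, cat=FL: no matching r row.
- vid=6, cat=DM: no matching r row.
- plus 7 unmatched r row(s), each kept with NULL l columns.
Total: 1 matched + 7 padded = 8 rows.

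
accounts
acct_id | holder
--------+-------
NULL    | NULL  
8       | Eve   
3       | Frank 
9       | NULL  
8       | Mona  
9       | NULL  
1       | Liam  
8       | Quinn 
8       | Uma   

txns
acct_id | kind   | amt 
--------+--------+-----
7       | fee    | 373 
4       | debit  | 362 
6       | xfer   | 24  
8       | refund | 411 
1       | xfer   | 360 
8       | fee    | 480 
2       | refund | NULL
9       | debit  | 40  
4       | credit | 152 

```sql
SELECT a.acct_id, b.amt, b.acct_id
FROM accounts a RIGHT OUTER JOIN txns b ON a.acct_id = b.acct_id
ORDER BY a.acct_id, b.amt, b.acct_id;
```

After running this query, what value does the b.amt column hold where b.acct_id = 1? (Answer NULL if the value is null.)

360

RIGHT JOIN keeps every row from `txns`; unmatched rows get NULL for `accounts`'s columns.
Matching on a.acct_id = b.acct_id. A NULL in a compared column never satisfies the condition.
Matched pairs: 11; unmatched b rows kept: 5.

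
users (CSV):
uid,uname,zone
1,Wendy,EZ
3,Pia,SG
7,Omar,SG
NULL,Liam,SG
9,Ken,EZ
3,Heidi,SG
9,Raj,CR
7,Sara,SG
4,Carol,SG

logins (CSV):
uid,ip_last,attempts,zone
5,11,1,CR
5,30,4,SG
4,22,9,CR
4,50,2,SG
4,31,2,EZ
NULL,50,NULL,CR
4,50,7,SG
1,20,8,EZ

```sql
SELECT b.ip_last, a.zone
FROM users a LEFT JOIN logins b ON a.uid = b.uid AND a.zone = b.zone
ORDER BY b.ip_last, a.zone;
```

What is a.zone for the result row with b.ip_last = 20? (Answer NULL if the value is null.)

LEFT JOIN keeps every row from `users`; unmatched rows get NULL for `logins`'s columns.
Matching on a.uid = b.uid AND a.zone = b.zone. A NULL in a compared column never satisfies the condition.
- uid=1, zone=EZ: 1 matching b row(s), so 1 row(s) emitted.
- uid=3, zone=SG: no b row matches, row kept with b columns NULL.
- uid=7, zone=SG: no b row matches, row kept with b columns NULL.
- uid=NULL, zone=SG: no b row matches, row kept with b columns NULL.
- uid=9, zone=EZ: no b row matches, row kept with b columns NULL.
- uid=3, zone=SG: no b row matches, row kept with b columns NULL.
- uid=9, zone=CR: no b row matches, row kept with b columns NULL.
- uid=7, zone=SG: no b row matches, row kept with b columns NULL.
- uid=4, zone=SG: 2 matching b row(s), so 2 row(s) emitted.

EZ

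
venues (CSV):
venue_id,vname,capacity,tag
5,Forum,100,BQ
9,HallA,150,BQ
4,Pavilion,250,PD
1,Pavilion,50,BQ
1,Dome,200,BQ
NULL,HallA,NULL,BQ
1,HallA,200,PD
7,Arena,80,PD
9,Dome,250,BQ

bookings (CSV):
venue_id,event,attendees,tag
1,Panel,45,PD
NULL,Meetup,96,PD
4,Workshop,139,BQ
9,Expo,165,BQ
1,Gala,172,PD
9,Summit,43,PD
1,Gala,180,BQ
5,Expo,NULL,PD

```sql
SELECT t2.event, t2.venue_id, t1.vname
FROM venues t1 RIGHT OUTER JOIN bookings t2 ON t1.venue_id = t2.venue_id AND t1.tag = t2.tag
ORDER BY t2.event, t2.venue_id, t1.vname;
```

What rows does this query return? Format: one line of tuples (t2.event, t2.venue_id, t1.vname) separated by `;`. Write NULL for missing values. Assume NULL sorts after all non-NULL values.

(Expo, 5, NULL); (Expo, 9, Dome); (Expo, 9, HallA); (Gala, 1, Dome); (Gala, 1, HallA); (Gala, 1, Pavilion); (Meetup, NULL, NULL); (Panel, 1, HallA); (Summit, 9, NULL); (Workshop, 4, NULL)

RIGHT JOIN keeps every row from `bookings`; unmatched rows get NULL for `venues`'s columns.
Matching on t1.venue_id = t2.venue_id AND t1.tag = t2.tag. A NULL in a compared column never satisfies the condition.
Matched pairs: 6; unmatched t2 rows kept: 4.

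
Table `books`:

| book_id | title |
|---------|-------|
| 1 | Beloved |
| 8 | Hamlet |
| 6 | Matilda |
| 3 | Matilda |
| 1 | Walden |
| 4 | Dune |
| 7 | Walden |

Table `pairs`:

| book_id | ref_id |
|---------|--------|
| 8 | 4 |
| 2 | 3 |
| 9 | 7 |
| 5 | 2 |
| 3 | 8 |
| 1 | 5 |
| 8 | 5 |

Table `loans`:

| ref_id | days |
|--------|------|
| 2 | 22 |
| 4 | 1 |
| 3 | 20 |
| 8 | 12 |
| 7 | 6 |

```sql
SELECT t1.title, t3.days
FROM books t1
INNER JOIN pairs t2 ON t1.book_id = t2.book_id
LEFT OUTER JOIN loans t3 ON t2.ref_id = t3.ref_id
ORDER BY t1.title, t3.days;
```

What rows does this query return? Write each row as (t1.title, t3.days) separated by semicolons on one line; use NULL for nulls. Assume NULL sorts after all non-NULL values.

Step 1 — t1 INNER JOIN t2 on book_id → 5 row(s).
Then LEFT JOIN `loans t3` on ref_id: each of those 5 rows is kept; rows whose t2.ref_id has no match in t3 get NULL for t3's columns.

(Beloved, NULL); (Hamlet, 1); (Hamlet, NULL); (Matilda, 12); (Walden, NULL)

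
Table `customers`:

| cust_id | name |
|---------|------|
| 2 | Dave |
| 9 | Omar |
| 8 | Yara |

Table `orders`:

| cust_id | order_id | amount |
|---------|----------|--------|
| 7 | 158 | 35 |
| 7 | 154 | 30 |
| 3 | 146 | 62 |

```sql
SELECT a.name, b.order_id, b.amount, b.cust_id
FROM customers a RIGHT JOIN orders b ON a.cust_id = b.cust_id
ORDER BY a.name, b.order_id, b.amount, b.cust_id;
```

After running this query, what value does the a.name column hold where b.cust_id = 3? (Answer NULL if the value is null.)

NULL

RIGHT JOIN keeps every row from `orders`; unmatched rows get NULL for `customers`'s columns.
Matching on a.cust_id = b.cust_id.
- a row (cust_id=2): no match.
- a row (cust_id=9): no match.
- a row (cust_id=8): no match.
- 3 row(s) from b found no a partner → padded with NULL.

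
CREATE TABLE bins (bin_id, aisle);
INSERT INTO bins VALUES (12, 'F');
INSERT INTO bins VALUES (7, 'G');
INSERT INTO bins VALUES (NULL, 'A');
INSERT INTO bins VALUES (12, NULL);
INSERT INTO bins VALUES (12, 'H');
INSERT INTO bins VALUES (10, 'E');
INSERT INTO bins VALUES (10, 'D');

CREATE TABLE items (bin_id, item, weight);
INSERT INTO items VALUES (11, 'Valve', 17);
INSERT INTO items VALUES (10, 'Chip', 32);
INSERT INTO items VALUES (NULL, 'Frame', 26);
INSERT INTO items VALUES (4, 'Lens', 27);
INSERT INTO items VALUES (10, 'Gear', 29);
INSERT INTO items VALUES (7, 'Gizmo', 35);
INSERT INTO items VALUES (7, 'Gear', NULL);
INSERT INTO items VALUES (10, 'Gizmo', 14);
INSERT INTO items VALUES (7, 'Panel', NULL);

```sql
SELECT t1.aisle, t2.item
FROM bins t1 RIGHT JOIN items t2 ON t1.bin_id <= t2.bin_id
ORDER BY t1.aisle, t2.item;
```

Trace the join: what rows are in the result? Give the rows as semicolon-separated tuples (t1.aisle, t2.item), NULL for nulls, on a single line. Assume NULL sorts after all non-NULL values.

RIGHT JOIN keeps every row from `items`; unmatched rows get NULL for `bins`'s columns.
Matching on t1.bin_id <= t2.bin_id. A NULL in a compared column never satisfies the condition.
- t1 row (bin_id=12): no match.
- t1 row (bin_id=7): matches 7 t2 row(s) → 7 output row(s).
- t1 row (bin_id=NULL): no match.
- t1 row (bin_id=12): no match.
- t1 row (bin_id=12): no match.
- t1 row (bin_id=10): matches 4 t2 row(s) → 4 output row(s).
- t1 row (bin_id=10): matches 4 t2 row(s) → 4 output row(s).
- 2 t2 row(s) had no t1 match → kept, t1 columns NULL.

(D, Chip); (D, Gear); (D, Gizmo); (D, Valve); (E, Chip); (E, Gear); (E, Gizmo); (E, Valve); (G, Chip); (G, Gear); (G, Gear); (G, Gizmo); (G, Gizmo); (G, Panel); (G, Valve); (NULL, Frame); (NULL, Lens)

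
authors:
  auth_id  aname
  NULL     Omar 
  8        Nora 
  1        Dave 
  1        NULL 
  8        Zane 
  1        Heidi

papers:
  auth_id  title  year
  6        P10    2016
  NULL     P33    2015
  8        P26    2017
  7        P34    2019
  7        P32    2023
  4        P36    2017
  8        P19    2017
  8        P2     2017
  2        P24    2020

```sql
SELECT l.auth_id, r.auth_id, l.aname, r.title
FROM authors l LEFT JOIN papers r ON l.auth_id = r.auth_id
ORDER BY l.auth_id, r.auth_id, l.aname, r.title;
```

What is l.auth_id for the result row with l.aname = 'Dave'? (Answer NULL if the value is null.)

1

LEFT JOIN keeps every row from `authors`; unmatched rows get NULL for `papers`'s columns.
Matching on l.auth_id = r.auth_id. A NULL in a compared column never satisfies the condition.
- l[0] auth_id=NULL → no match; kept with NULLs on the r side.
- l[1] auth_id=8 → 3 match(es) in r → 3 row(s).
- l[2] auth_id=1 → no match; kept with NULLs on the r side.
- l[3] auth_id=1 → no match; kept with NULLs on the r side.
- l[4] auth_id=8 → 3 match(es) in r → 3 row(s).
- l[5] auth_id=1 → no match; kept with NULLs on the r side.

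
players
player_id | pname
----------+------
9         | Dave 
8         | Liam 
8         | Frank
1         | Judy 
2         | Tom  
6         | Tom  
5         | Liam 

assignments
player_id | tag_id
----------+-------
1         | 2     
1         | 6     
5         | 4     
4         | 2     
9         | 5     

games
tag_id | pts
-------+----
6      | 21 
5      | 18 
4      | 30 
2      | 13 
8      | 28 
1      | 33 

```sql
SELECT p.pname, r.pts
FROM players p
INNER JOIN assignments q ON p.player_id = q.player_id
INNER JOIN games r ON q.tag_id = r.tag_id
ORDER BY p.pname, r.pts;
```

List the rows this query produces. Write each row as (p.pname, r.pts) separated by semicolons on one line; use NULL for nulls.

Step 1 — p INNER JOIN q on player_id → 4 row(s).
Then INNER JOIN `games r` on tag_id: keep only rows whose q.tag_id appears in r.

(Dave, 18); (Judy, 13); (Judy, 21); (Liam, 30)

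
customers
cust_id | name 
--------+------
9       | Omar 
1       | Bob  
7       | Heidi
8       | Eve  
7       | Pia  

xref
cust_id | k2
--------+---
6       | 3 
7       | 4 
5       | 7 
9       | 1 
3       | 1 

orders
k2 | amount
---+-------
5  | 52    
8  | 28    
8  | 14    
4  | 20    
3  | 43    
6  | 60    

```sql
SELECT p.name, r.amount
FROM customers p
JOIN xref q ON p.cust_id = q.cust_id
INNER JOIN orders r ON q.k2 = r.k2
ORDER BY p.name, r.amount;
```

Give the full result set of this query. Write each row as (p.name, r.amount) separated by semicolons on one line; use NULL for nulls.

Evaluate left to right. First `customers p INNER JOIN xref q` on cust_id: 3 row(s).
Then INNER JOIN `orders r` on k2: keep only rows whose q.k2 appears in r.

(Heidi, 20); (Pia, 20)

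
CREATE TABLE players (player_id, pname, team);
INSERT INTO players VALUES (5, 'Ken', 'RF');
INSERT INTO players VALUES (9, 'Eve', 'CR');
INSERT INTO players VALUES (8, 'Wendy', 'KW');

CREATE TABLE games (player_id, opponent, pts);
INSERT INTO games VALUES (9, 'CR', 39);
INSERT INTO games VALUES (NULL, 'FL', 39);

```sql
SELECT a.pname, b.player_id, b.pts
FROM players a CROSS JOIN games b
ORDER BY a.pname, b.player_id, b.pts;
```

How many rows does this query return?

CROSS JOIN pairs every row of `players` with every row of `games`: 3 × 2 = 6 rows.

6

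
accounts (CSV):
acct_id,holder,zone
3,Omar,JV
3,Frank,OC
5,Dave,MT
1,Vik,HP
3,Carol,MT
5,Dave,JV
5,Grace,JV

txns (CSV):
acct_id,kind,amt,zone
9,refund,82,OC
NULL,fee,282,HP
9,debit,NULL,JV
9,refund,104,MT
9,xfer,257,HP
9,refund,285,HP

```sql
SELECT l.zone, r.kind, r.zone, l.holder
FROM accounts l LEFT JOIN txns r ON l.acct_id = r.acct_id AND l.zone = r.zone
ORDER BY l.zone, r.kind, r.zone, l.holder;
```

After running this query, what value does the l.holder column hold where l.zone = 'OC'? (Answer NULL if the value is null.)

Frank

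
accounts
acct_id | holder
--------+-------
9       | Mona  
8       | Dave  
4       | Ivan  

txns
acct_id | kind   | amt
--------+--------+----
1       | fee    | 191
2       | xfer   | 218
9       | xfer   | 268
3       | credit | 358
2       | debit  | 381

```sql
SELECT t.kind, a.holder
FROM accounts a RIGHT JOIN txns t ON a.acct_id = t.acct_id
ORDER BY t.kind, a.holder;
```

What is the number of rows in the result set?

5

RIGHT JOIN keeps every row from `txns`; unmatched rows get NULL for `accounts`'s columns.
Matching on a.acct_id = t.acct_id.
- a row (acct_id=9): matches 1 t row(s) → 1 output row(s).
- a row (acct_id=8): no match.
- a row (acct_id=4): no match.
- 4 t row(s) had no a match → kept, a columns NULL.
Total: 1 matched + 4 padded = 5 rows.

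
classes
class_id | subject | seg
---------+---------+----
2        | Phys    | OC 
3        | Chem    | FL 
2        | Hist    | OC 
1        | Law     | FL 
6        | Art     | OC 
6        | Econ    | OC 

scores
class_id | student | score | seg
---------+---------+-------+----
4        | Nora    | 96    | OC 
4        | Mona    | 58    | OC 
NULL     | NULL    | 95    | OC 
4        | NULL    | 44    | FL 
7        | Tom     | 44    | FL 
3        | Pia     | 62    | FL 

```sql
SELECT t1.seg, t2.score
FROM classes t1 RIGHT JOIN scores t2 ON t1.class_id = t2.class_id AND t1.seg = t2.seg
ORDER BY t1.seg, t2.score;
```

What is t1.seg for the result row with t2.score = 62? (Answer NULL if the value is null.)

RIGHT JOIN keeps every row from `scores`; unmatched rows get NULL for `classes`'s columns.
Matching on t1.class_id = t2.class_id AND t1.seg = t2.seg. A NULL in a compared column never satisfies the condition.
- t1 (class_id=2, seg=OC) has no partner in t2.
- t1 (class_id=3, seg=FL) pairs with 1 row(s) of t2.
- t1 (class_id=2, seg=OC) has no partner in t2.
- t1 (class_id=1, seg=FL) has no partner in t2.
- t1 (class_id=6, seg=OC) has no partner in t2.
- t1 (class_id=6, seg=OC) has no partner in t2.
- 5 t2 row(s) had no t1 match → kept, t1 columns NULL.

FL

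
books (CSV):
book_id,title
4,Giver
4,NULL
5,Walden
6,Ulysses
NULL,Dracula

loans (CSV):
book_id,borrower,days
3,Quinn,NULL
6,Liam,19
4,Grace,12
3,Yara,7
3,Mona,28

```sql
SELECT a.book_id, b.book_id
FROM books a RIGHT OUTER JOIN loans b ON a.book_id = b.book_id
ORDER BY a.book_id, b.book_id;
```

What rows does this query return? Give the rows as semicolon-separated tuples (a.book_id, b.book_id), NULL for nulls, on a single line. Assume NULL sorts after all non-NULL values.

(4, 4); (4, 4); (6, 6); (NULL, 3); (NULL, 3); (NULL, 3)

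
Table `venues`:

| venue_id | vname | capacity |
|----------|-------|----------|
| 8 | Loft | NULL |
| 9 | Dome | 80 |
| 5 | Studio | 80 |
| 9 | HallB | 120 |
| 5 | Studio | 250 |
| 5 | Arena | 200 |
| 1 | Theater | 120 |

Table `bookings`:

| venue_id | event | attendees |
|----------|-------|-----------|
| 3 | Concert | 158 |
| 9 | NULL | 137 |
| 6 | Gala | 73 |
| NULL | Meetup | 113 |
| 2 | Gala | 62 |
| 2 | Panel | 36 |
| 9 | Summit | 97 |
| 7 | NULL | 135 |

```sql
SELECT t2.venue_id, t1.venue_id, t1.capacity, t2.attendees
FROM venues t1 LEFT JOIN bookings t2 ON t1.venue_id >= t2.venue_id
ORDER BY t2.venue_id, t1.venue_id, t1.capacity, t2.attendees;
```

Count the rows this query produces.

29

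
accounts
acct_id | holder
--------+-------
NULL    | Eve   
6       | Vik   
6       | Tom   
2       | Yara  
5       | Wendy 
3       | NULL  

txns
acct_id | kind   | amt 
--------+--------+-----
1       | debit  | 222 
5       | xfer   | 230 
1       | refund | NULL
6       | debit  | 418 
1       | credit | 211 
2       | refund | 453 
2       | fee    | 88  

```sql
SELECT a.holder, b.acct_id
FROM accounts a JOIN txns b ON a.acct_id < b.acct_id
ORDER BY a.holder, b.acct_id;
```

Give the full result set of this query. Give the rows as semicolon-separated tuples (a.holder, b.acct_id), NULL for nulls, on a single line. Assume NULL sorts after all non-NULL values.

INNER JOIN keeps only pairs where the ON condition holds.
Matching on a.acct_id < b.acct_id. A NULL in a compared column never satisfies the condition.
Matched pairs: 5.

(Wendy, 6); (Yara, 5); (Yara, 6); (NULL, 5); (NULL, 6)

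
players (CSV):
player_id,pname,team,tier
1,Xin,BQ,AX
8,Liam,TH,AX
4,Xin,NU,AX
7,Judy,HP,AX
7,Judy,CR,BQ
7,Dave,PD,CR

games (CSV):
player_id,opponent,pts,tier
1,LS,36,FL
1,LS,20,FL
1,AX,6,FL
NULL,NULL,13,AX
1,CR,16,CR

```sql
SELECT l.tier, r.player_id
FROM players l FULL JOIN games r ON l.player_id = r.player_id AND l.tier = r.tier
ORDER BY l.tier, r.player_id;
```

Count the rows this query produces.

11

FULL OUTER JOIN keeps every row from both sides; unmatched rows get NULL for the other side's columns.
Matching on l.player_id = r.player_id AND l.tier = r.tier. A NULL in a compared column never satisfies the condition.
- l (player_id=1, tier=AX) has no partner → padded with NULL.
- l (player_id=8, tier=AX) has no partner → padded with NULL.
- l (player_id=4, tier=AX) has no partner → padded with NULL.
- l (player_id=7, tier=AX) has no partner → padded with NULL.
- l (player_id=7, tier=BQ) has no partner → padded with NULL.
- l (player_id=7, tier=CR) has no partner → padded with NULL.
- plus 5 unmatched r row(s), each kept with NULL l columns.
Total: 0 matched + 11 padded = 11 rows.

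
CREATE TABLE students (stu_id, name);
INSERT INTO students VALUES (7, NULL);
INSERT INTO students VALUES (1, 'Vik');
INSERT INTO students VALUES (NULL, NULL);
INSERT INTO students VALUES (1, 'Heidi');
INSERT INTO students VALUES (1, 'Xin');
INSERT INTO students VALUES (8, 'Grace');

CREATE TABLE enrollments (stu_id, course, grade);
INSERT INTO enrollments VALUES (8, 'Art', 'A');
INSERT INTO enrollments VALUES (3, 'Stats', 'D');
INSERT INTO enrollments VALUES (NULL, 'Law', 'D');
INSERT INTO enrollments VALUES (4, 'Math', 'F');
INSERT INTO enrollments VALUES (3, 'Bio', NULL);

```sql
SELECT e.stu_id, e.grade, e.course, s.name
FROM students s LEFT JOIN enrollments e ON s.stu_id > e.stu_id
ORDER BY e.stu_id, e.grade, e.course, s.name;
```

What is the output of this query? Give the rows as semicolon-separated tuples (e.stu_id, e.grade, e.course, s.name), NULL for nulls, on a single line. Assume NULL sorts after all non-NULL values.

LEFT JOIN keeps every row from `students`; unmatched rows get NULL for `enrollments`'s columns.
Matching on s.stu_id > e.stu_id. A NULL in a compared column never satisfies the condition.
- s (stu_id=7) pairs with 3 row(s) of e.
- s (stu_id=1) has no partner → padded with NULL.
- s (stu_id=NULL) has no partner → padded with NULL.
- s (stu_id=1) has no partner → padded with NULL.
- s (stu_id=1) has no partner → padded with NULL.
- s (stu_id=8) pairs with 3 row(s) of e.
After projecting and ordering:
e.stu_id | e.grade | e.course | s.name
3 | D | Stats | Grace
3 | D | Stats | NULL
3 | NULL | Bio | Grace
3 | NULL | Bio | NULL
4 | F | Math | Grace
4 | F | Math | NULL
NULL | NULL | NULL | Heidi
NULL | NULL | NULL | Vik
NULL | NULL | NULL | Xin
NULL | NULL | NULL | NULL

(3, D, Stats, Grace); (3, D, Stats, NULL); (3, NULL, Bio, Grace); (3, NULL, Bio, NULL); (4, F, Math, Grace); (4, F, Math, NULL); (NULL, NULL, NULL, Heidi); (NULL, NULL, NULL, Vik); (NULL, NULL, NULL, Xin); (NULL, NULL, NULL, NULL)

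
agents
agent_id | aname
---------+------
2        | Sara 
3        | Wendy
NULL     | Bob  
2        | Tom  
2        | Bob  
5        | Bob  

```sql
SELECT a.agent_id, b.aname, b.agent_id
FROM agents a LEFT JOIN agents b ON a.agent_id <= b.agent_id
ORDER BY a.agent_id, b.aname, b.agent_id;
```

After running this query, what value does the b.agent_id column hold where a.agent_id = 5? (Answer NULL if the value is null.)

LEFT JOIN keeps every row from `agents a`; unmatched rows get NULL for `agents b`'s columns.
Matching on a.agent_id <= b.agent_id. A NULL in a compared column never satisfies the condition.
Matched pairs: 18; unmatched a rows kept: 1.

5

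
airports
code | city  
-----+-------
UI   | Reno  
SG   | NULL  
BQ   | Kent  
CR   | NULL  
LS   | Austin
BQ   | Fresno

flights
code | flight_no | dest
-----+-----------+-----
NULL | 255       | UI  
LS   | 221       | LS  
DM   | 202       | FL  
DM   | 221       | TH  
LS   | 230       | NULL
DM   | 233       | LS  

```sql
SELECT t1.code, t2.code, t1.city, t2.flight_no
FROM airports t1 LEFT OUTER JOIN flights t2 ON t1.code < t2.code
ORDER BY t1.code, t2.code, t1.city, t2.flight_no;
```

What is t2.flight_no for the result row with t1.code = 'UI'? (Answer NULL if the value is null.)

LEFT JOIN keeps every row from `airports`; unmatched rows get NULL for `flights`'s columns.
Matching on t1.code < t2.code. A NULL in a compared column never satisfies the condition.
Matched pairs: 15; unmatched t1 rows kept: 3.

NULL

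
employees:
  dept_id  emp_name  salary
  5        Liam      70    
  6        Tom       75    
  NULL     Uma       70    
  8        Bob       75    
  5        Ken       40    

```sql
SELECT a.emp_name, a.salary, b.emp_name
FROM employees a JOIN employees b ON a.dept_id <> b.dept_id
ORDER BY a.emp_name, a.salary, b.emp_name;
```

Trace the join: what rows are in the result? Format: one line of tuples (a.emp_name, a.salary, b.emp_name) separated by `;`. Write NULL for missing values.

(Bob, 75, Ken); (Bob, 75, Liam); (Bob, 75, Tom); (Ken, 40, Bob); (Ken, 40, Tom); (Liam, 70, Bob); (Liam, 70, Tom); (Tom, 75, Bob); (Tom, 75, Ken); (Tom, 75, Liam)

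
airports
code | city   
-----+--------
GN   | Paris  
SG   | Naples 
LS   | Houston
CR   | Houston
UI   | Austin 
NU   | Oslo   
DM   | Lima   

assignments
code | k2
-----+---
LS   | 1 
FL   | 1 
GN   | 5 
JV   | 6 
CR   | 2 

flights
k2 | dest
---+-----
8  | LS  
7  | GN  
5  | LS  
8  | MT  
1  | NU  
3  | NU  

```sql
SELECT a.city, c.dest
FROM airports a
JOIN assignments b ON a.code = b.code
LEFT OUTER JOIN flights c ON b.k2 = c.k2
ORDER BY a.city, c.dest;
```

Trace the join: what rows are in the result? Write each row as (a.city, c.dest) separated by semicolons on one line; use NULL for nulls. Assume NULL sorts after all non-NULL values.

(Houston, NU); (Houston, NULL); (Paris, LS)

Joins associate left-to-right: airports INNER JOIN assignments on code gives 3 intermediate row(s).
Then LEFT JOIN `flights c` on k2: each of those 3 rows is kept; rows whose b.k2 has no match in c get NULL for c's columns.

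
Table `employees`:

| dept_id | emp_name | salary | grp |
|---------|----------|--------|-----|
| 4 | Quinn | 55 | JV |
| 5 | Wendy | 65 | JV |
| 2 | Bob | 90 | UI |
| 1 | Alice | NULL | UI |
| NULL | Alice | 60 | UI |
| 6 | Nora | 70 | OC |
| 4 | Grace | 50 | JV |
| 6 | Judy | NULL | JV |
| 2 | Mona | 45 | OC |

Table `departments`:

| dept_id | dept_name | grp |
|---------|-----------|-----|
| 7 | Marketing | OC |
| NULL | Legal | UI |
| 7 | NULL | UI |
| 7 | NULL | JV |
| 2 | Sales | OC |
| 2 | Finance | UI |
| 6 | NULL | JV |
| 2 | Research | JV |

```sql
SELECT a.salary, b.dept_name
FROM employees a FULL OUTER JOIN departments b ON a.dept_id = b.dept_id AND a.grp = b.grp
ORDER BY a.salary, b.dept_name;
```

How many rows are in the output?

14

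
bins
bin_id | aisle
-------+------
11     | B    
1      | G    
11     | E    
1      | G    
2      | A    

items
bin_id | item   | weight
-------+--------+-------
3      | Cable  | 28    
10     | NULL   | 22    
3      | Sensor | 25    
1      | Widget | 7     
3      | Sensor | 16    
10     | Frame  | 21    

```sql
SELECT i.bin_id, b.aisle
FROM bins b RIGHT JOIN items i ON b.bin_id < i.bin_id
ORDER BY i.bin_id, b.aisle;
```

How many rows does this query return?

RIGHT JOIN keeps every row from `items`; unmatched rows get NULL for `bins`'s columns.
Matching on b.bin_id < i.bin_id.
- bin_id=11: no matching i row.
- bin_id=1: 5 matching i row(s), so 5 row(s) emitted.
- bin_id=11: no matching i row.
- bin_id=1: 5 matching i row(s), so 5 row(s) emitted.
- bin_id=2: 5 matching i row(s), so 5 row(s) emitted.
- 1 row(s) from i found no b partner → padded with NULL.
Total: 15 matched + 1 padded = 16 rows.

16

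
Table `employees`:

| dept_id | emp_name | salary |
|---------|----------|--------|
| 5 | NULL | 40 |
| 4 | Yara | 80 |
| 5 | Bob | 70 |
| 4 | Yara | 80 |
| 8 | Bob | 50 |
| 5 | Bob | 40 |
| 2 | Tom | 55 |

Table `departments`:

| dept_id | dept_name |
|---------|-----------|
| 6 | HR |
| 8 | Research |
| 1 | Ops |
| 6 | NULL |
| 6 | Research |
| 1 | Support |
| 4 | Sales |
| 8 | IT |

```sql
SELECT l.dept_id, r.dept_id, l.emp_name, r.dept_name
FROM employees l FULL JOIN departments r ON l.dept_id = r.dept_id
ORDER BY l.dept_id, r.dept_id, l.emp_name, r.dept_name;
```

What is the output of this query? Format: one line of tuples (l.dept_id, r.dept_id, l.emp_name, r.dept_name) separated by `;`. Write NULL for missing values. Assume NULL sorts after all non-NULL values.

(2, NULL, Tom, NULL); (4, 4, Yara, Sales); (4, 4, Yara, Sales); (5, NULL, Bob, NULL); (5, NULL, Bob, NULL); (5, NULL, NULL, NULL); (8, 8, Bob, IT); (8, 8, Bob, Research); (NULL, 1, NULL, Ops); (NULL, 1, NULL, Support); (NULL, 6, NULL, HR); (NULL, 6, NULL, Research); (NULL, 6, NULL, NULL)

FULL OUTER JOIN keeps every row from both sides; unmatched rows get NULL for the other side's columns.
Matching on l.dept_id = r.dept_id.
Matched pairs: 4; unmatched l rows kept: 4; unmatched r rows kept: 5.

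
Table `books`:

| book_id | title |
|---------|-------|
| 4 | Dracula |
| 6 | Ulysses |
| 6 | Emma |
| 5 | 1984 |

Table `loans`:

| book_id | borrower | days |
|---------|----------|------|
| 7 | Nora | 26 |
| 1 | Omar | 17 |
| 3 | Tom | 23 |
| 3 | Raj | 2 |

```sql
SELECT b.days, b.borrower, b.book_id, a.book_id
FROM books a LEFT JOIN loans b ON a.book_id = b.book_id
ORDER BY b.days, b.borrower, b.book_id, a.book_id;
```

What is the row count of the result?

LEFT JOIN keeps every row from `books`; unmatched rows get NULL for `loans`'s columns.
Matching on a.book_id = b.book_id.
Matched pairs: 0; unmatched a rows kept: 4.
Total: 0 matched + 4 padded = 4 rows.

4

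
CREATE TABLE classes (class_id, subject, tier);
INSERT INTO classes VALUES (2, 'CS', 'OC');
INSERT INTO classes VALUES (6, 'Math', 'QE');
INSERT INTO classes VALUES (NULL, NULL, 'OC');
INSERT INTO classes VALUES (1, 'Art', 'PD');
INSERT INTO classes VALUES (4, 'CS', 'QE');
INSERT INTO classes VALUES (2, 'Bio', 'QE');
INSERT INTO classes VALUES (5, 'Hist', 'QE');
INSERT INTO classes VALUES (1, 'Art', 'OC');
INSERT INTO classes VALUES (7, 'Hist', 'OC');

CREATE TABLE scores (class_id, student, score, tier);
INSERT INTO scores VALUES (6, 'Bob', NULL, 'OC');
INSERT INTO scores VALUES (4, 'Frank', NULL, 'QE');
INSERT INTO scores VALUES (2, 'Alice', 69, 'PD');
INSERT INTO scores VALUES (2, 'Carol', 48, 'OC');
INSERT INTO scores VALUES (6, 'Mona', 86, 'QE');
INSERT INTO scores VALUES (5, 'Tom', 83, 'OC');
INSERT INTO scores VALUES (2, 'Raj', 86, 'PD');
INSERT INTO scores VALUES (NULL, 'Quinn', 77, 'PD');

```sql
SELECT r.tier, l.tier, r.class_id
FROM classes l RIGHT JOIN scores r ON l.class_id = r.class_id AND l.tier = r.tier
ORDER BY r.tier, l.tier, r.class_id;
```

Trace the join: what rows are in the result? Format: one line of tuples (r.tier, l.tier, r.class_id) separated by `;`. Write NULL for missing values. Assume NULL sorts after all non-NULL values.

(OC, OC, 2); (OC, NULL, 5); (OC, NULL, 6); (PD, NULL, 2); (PD, NULL, 2); (PD, NULL, NULL); (QE, QE, 4); (QE, QE, 6)

RIGHT JOIN keeps every row from `scores`; unmatched rows get NULL for `classes`'s columns.
Matching on l.class_id = r.class_id AND l.tier = r.tier. A NULL in a compared column never satisfies the condition.
Matched pairs: 3; unmatched r rows kept: 5.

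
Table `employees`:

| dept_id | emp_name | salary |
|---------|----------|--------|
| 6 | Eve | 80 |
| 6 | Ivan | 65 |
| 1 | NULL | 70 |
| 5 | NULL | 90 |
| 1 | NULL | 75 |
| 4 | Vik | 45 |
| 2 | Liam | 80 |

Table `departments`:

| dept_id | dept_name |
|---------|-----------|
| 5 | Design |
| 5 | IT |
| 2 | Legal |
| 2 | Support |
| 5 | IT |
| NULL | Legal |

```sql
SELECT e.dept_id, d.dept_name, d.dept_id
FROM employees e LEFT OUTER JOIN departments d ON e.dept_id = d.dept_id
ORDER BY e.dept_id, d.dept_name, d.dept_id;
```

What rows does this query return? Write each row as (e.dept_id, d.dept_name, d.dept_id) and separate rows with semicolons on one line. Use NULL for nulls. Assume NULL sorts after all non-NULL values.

LEFT JOIN keeps every row from `employees`; unmatched rows get NULL for `departments`'s columns.
Matching on e.dept_id = d.dept_id. A NULL in a compared column never satisfies the condition.
- e row (dept_id=6): no match → kept, d columns NULL.
- e row (dept_id=6): no match → kept, d columns NULL.
- e row (dept_id=1): no match → kept, d columns NULL.
- e row (dept_id=5): matches 3 d row(s) → 3 output row(s).
- e row (dept_id=1): no match → kept, d columns NULL.
- e row (dept_id=4): no match → kept, d columns NULL.
- e row (dept_id=2): matches 2 d row(s) → 2 output row(s).
After projecting and ordering:
e.dept_id | d.dept_name | d.dept_id
1 | NULL | NULL
1 | NULL | NULL
2 | Legal | 2
2 | Support | 2
4 | NULL | NULL
5 | Design | 5
5 | IT | 5
5 | IT | 5
6 | NULL | NULL
6 | NULL | NULL

(1, NULL, NULL); (1, NULL, NULL); (2, Legal, 2); (2, Support, 2); (4, NULL, NULL); (5, Design, 5); (5, IT, 5); (5, IT, 5); (6, NULL, NULL); (6, NULL, NULL)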